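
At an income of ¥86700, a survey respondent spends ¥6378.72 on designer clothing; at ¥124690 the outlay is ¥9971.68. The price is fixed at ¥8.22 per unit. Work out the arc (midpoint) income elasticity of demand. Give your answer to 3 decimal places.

With a constant price, Q₁ = 6378.72/8.22 = 776.000 and Q₂ = 9971.68/8.22 = 1213.100 (equivalently, work directly with expenditure since P cancels).
Midpoint %ΔQ = (9971.68 − 6378.72)/8175.20 = 0.43950; midpoint %ΔI = (124690 − 86700)/105695 = 0.35943.
η = 0.43950 / 0.35943 = 1.223.

1.223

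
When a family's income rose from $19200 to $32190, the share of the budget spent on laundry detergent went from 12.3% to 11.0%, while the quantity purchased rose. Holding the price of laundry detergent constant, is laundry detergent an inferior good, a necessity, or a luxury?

necessity

Quantity rises but the budget share falls as income rises, so 0 < η < 1.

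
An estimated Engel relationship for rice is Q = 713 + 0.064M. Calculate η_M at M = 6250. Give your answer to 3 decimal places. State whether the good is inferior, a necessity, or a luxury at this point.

0.359 (necessity)

At M = 6250: Q = 1113.000.
dQ/dM = 0.064.
η = (dQ/dM)·(M/Q) = 0.064 × (6250/1113.000) = 0.359.
Since 0 < η < 1, the good is a necessity.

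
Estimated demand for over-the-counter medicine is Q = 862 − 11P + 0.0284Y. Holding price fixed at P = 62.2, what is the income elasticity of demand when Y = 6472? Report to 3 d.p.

At P = 62.2, Y = 6472: Q = 361.605.
Holding P constant, ∂Q/∂Y = 0.0284.
η_Y = (∂Q/∂Y)·(Y/Q) = 0.0284 × (6472/361.605) = 0.508.

0.508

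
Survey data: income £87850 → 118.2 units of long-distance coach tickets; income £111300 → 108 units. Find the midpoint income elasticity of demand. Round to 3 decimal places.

ΔQ = 108 − 118.2 = -10.2; midpoint Q̄ = (118.2 + 108)/2 = 113.1.
ΔI = 111300 − 87850 = 23450; midpoint Ī = (87850 + 111300)/2 = 99575.
η = (ΔQ/Q̄) ÷ (ΔI/Ī) = (-10.2/113.1) ÷ (23450/99575) = -0.383.

-0.383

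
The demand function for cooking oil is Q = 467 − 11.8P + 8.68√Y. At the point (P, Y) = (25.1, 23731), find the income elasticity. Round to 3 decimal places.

At P = 25.1, Y = 23731: Q = 1507.963.
Holding P constant, ∂Q/∂Y = 8.68/(2√Y) = 0.0281729.
η_Y = (∂Q/∂Y)·(Y/Q) = 0.0281729 × (23731/1507.963) = 0.443.

0.443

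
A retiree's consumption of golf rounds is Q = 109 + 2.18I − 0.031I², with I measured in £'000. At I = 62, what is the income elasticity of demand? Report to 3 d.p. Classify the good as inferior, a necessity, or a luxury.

-0.825 (inferior good)

At I = 62: Q = 124.9960.
dQ/dI = 2.18 − 0.062I = -1.66400.
η = (dQ/dI)·(I/Q) = -1.66400 × (62/124.9960) = -0.825.
η < 0 ⇒ inferior good.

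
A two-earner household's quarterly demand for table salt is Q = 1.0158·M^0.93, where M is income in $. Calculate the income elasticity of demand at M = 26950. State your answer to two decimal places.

For Q = A·M^β the income elasticity is constant and equal to β.
Here β = 0.93, so η = 0.93.

0.93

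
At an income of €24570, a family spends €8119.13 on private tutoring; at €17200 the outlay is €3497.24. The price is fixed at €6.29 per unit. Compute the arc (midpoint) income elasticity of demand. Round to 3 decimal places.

2.255

With a constant price, Q₁ = 8119.13/6.29 = 1290.800 and Q₂ = 3497.24/6.29 = 556.000 (equivalently, work directly with expenditure since P cancels).
Midpoint %ΔQ = (3497.24 − 8119.13)/5808.19 = -0.79575; midpoint %ΔI = (17200 − 24570)/20885 = -0.35288.
η = -0.79575 / -0.35288 = 2.255.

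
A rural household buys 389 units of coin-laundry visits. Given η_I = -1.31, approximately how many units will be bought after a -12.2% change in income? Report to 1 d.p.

%ΔQ ≈ η × %ΔI = -1.31 × (-12.2%) = 15.982%.
New Q ≈ 389 × (1 + 0.15982) = 451.2.

451.2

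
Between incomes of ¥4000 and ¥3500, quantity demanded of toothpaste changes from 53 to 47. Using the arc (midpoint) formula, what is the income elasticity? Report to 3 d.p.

0.900

ΔQ = 47 − 53 = -6; midpoint Q̄ = (53 + 47)/2 = 50.
ΔI = 3500 − 4000 = -500; midpoint Ī = (4000 + 3500)/2 = 3750.
η = (ΔQ/Q̄) ÷ (ΔI/Ī) = (-6/50) ÷ (-500/3750) = 0.900.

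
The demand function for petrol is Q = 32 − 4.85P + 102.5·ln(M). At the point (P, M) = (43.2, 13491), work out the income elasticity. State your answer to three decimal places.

At P = 43.2, M = 13491: Q = 797.232.
Holding P constant, ∂Q/∂M = 102.5/M = 0.00759766.
η_M = (∂Q/∂M)·(M/Q) = 0.00759766 × (13491/797.232) = 0.129.

0.129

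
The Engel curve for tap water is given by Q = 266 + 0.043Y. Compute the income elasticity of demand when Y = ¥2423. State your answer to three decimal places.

0.281

At Y = 2423: Q = 370.189.
dQ/dY = 0.043.
η = (dQ/dY)·(Y/Q) = 0.043 × (2423/370.189) = 0.281.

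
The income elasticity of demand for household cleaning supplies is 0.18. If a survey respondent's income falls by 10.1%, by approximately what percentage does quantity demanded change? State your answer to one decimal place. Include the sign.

%ΔQ ≈ η × %ΔI = 0.18 × (-10.1%) = -1.8%.

-1.8%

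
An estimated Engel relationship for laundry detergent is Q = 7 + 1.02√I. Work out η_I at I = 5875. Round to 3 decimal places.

0.459

At I = 5875: Q = 85.182.
dQ/dI = 1.02/(2√I) = 0.00665375 at this income.
η = (dQ/dI)·(I/Q) = 0.00665375 × (5875/85.182) = 0.459.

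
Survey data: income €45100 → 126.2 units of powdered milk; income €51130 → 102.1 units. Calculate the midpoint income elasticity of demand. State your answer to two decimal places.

ΔQ = 102.1 − 126.2 = -24.1; midpoint Q̄ = (126.2 + 102.1)/2 = 114.15.
ΔI = 51130 − 45100 = 6030; midpoint Ī = (45100 + 51130)/2 = 48115.
η = (ΔQ/Q̄) ÷ (ΔI/Ī) = (-24.1/114.15) ÷ (6030/48115) = -1.68.

-1.68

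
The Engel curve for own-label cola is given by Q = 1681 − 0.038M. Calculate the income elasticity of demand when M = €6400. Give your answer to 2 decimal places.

At M = 6400: Q = 1437.800.
dQ/dM = −0.038.
η = (dQ/dM)·(M/Q) = -0.038 × (6400/1437.800) = -0.17.

-0.17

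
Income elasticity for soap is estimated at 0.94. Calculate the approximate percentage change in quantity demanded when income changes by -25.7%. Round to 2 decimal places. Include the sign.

%ΔQ ≈ η × %ΔI = 0.94 × (-25.7%) = -24.16%.

-24.16%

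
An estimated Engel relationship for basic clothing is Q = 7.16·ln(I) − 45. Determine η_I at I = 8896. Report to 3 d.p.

0.356

At I = 8896: Q = 20.108.
dQ/dI = 7.16/I = 0.000804856 at this income.
η = (dQ/dI)·(I/Q) = 0.000804856 × (8896/20.108) = 0.356.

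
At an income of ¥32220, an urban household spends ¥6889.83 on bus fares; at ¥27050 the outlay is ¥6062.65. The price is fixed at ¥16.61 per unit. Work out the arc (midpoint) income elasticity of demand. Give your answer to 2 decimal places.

0.73

With a constant price, Q₁ = 6889.83/16.61 = 414.800 and Q₂ = 6062.65/16.61 = 365.000 (equivalently, work directly with expenditure since P cancels).
Midpoint %ΔQ = (6062.65 − 6889.83)/6476.24 = -0.12773; midpoint %ΔI = (27050 − 32220)/29635 = -0.17446.
η = -0.12773 / -0.17446 = 0.73.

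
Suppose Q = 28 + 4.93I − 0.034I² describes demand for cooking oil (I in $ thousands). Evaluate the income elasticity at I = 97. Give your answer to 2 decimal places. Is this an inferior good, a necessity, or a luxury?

At I = 97: Q = 186.3040.
dQ/dI = 4.93 − 0.068I = -1.66600.
η = (dQ/dI)·(I/Q) = -1.66600 × (97/186.3040) = -0.87.
η < 0 ⇒ inferior good.

-0.87 (inferior good)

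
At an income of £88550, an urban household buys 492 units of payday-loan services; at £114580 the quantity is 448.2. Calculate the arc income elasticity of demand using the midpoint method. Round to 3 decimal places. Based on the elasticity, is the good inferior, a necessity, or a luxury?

ΔQ = 448.2 − 492 = -43.8; midpoint Q̄ = (492 + 448.2)/2 = 470.1.
ΔI = 114580 − 88550 = 26030; midpoint Ī = (88550 + 114580)/2 = 101565.
η = (ΔQ/Q̄) ÷ (ΔI/Ī) = (-43.8/470.1) ÷ (26030/101565) = -0.364.
η < 0 ⇒ inferior good.

-0.364 (inferior good)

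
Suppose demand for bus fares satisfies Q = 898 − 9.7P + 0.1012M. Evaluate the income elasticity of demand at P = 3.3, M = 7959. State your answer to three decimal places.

At P = 3.3, M = 7959: Q = 1671.441.
Holding P constant, ∂Q/∂M = 0.1012.
η_M = (∂Q/∂M)·(M/Q) = 0.1012 × (7959/1671.441) = 0.482.

0.482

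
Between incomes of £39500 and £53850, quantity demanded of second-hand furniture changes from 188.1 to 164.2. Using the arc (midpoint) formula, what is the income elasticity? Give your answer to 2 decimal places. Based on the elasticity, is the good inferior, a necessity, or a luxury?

-0.44 (inferior good)

ΔQ = 164.2 − 188.1 = -23.9; midpoint Q̄ = (188.1 + 164.2)/2 = 176.15.
ΔI = 53850 − 39500 = 14350; midpoint Ī = (39500 + 53850)/2 = 46675.
η = (ΔQ/Q̄) ÷ (ΔI/Ī) = (-23.9/176.15) ÷ (14350/46675) = -0.44.
η < 0 ⇒ inferior good.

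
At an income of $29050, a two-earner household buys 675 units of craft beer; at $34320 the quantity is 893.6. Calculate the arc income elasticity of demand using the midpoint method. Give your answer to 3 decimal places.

ΔQ = 893.6 − 675 = 218.6; midpoint Q̄ = (675 + 893.6)/2 = 784.3.
ΔI = 34320 − 29050 = 5270; midpoint Ī = (29050 + 34320)/2 = 31685.
η = (ΔQ/Q̄) ÷ (ΔI/Ī) = (218.6/784.3) ÷ (5270/31685) = 1.676.

1.676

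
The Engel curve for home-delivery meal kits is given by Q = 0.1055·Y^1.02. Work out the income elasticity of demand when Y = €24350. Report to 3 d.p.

1.020

For Q = A·Y^β the income elasticity is constant and equal to β.
Here β = 1.02, so η = 1.020.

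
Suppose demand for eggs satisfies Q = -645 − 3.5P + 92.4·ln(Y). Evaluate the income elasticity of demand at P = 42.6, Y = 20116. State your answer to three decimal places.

0.760

At P = 42.6, Y = 20116: Q = 121.517.
Holding P constant, ∂Q/∂Y = 92.4/Y = 0.00459336.
η_Y = (∂Q/∂Y)·(Y/Q) = 0.00459336 × (20116/121.517) = 0.760.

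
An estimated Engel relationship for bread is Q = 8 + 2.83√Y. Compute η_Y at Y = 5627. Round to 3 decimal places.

0.482

At Y = 5627: Q = 220.288.
dQ/dY = 2.83/(2√Y) = 0.0188633 at this income.
η = (dQ/dY)·(Y/Q) = 0.0188633 × (5627/220.288) = 0.482.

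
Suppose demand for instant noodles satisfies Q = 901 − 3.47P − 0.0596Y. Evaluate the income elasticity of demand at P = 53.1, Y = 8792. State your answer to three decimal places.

-2.719

At P = 53.1, Y = 8792: Q = 192.740.
Holding P constant, ∂Q/∂Y = −0.0596.
η_Y = (∂Q/∂Y)·(Y/Q) = -0.0596 × (8792/192.740) = -2.719.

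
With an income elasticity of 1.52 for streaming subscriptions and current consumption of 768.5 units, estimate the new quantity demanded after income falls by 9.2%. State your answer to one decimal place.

%ΔQ ≈ η × %ΔI = 1.52 × (-9.2%) = -13.984%.
New Q ≈ 768.5 × (1 − 0.13984) = 661.0.

661.0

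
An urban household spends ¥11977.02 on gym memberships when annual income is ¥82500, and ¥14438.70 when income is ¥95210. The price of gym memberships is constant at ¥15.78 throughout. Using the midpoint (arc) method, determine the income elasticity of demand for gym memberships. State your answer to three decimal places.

1.303

With a constant price, Q₁ = 11977.02/15.78 = 759.000 and Q₂ = 14438.70/15.78 = 915.000 (equivalently, work directly with expenditure since P cancels).
Midpoint %ΔQ = (14438.70 − 11977.02)/13207.86 = 0.18638; midpoint %ΔI = (95210 − 82500)/88855 = 0.14304.
η = 0.18638 / 0.14304 = 1.303.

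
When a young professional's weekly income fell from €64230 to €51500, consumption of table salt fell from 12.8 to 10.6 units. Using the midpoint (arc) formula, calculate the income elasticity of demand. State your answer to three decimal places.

0.855

ΔQ = 10.6 − 12.8 = -2.2; midpoint Q̄ = (12.8 + 10.6)/2 = 11.7.
ΔI = 51500 − 64230 = -12730; midpoint Ī = (64230 + 51500)/2 = 57865.
η = (ΔQ/Q̄) ÷ (ΔI/Ī) = (-2.2/11.7) ÷ (-12730/57865) = 0.855.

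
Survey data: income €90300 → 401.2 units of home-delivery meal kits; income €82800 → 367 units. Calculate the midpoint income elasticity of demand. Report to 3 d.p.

ΔQ = 367 − 401.2 = -34.2; midpoint Q̄ = (401.2 + 367)/2 = 384.1.
ΔI = 82800 − 90300 = -7500; midpoint Ī = (90300 + 82800)/2 = 86550.
η = (ΔQ/Q̄) ÷ (ΔI/Ī) = (-34.2/384.1) ÷ (-7500/86550) = 1.028.

1.028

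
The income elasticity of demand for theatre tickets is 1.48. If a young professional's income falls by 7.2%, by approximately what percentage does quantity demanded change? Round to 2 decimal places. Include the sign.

%ΔQ ≈ η × %ΔI = 1.48 × (-7.2%) = -10.66%.

-10.66%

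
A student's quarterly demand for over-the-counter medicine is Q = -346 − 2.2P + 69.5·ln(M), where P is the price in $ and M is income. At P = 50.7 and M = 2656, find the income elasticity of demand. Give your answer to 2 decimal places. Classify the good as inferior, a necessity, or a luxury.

0.77 (necessity)

At P = 50.7, M = 2656: Q = 90.438.
Holding P constant, ∂Q/∂M = 69.5/M = 0.0261672.
η_M = (∂Q/∂M)·(M/Q) = 0.0261672 × (2656/90.438) = 0.77.
Since 0 < η < 1, this is a necessity.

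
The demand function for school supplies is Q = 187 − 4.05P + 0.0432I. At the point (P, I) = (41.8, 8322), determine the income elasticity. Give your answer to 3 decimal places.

0.953

At P = 41.8, I = 8322: Q = 377.220.
Holding P constant, ∂Q/∂I = 0.0432.
η_I = (∂Q/∂I)·(I/Q) = 0.0432 × (8322/377.220) = 0.953.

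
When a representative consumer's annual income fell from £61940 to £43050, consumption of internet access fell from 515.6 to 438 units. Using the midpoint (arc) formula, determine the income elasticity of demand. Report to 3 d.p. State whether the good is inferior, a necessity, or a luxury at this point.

0.452 (necessity)

ΔQ = 438 − 515.6 = -77.6; midpoint Q̄ = (515.6 + 438)/2 = 476.8.
ΔI = 43050 − 61940 = -18890; midpoint Ī = (61940 + 43050)/2 = 52495.
η = (ΔQ/Q̄) ÷ (ΔI/Ī) = (-77.6/476.8) ÷ (-18890/52495) = 0.452.
0 < η < 1 ⇒ necessity.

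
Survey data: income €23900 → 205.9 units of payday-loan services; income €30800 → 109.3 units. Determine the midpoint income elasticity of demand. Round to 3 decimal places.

-2.430

ΔQ = 109.3 − 205.9 = -96.6; midpoint Q̄ = (205.9 + 109.3)/2 = 157.6.
ΔI = 30800 − 23900 = 6900; midpoint Ī = (23900 + 30800)/2 = 27350.
η = (ΔQ/Q̄) ÷ (ΔI/Ī) = (-96.6/157.6) ÷ (6900/27350) = -2.430.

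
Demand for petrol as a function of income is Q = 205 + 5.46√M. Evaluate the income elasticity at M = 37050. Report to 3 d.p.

At M = 37050: Q = 1255.961.
dQ/dM = 5.46/(2√M) = 0.014183 at this income.
η = (dQ/dM)·(M/Q) = 0.014183 × (37050/1255.961) = 0.418.

0.418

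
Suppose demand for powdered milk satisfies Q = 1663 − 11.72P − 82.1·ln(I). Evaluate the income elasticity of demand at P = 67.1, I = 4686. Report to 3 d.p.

At P = 67.1, I = 4686: Q = 182.651.
Holding P constant, ∂Q/∂I = -82.1/I = -0.0175203.
η_I = (∂Q/∂I)·(I/Q) = -0.0175203 × (4686/182.651) = -0.449.

-0.449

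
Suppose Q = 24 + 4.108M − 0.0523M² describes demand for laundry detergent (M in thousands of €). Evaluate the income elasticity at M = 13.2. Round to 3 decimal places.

0.521

At M = 13.2: Q = 69.1128.
dQ/dM = 4.108 − 0.1046M = 2.72728.
η = (dQ/dM)·(M/Q) = 2.72728 × (13.2/69.1128) = 0.521.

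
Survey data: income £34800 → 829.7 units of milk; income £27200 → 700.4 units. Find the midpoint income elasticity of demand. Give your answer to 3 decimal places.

0.689

ΔQ = 700.4 − 829.7 = -129.3; midpoint Q̄ = (829.7 + 700.4)/2 = 765.05.
ΔI = 27200 − 34800 = -7600; midpoint Ī = (34800 + 27200)/2 = 31000.
η = (ΔQ/Q̄) ÷ (ΔI/Ī) = (-129.3/765.05) ÷ (-7600/31000) = 0.689.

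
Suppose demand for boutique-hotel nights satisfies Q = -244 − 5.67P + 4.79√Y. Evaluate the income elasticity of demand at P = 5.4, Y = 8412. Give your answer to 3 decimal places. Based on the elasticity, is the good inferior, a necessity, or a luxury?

1.334 (luxury)

At P = 5.4, Y = 8412: Q = 164.706.
Holding P constant, ∂Q/∂Y = 4.79/(2√Y) = 0.0261129.
η_Y = (∂Q/∂Y)·(Y/Q) = 0.0261129 × (8412/164.706) = 1.334.
Since η > 1, this is a luxury.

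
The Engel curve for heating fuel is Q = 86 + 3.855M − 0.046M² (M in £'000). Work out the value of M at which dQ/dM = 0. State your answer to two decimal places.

41.90

dQ/dM = 3.855 − 0.092M.
The good is inferior where dQ/dM < 0. Setting dQ/dM = 0 gives M = 3.855 / 0.092 = 41.90.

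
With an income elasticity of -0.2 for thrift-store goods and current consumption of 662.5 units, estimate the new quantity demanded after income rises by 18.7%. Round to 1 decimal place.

%ΔQ ≈ η × %ΔI = -0.2 × 18.7% = -3.74%.
New Q ≈ 662.5 × (1 − 0.0374) = 637.7.

637.7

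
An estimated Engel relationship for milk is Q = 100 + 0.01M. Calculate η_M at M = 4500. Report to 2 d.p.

0.31

At M = 4500: Q = 145.000.
dQ/dM = 0.01.
η = (dQ/dM)·(M/Q) = 0.01 × (4500/145.000) = 0.31.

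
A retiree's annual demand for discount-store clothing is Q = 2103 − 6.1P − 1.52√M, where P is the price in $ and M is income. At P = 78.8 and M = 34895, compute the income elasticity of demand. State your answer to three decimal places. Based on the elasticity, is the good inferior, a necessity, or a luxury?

-0.106 (inferior good)

At P = 78.8, M = 34895: Q = 1338.381.
Holding P constant, ∂Q/∂M = -1.52/(2√M) = -0.00406848.
η_M = (∂Q/∂M)·(M/Q) = -0.00406848 × (34895/1338.381) = -0.106.
Since η < 0, this is an inferior good.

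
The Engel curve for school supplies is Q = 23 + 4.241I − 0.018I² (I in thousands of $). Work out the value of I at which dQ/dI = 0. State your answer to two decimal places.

dQ/dI = 4.241 − 0.036I.
The good is inferior where dQ/dI < 0. Setting dQ/dI = 0 gives I = 4.241 / 0.036 = 117.81.

117.81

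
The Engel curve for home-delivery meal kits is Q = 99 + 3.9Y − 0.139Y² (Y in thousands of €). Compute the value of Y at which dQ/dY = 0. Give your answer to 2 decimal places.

dQ/dY = 3.9 − 0.278Y.
The good is inferior where dQ/dY < 0. Setting dQ/dY = 0 gives Y = 3.9 / 0.278 = 14.03.

14.03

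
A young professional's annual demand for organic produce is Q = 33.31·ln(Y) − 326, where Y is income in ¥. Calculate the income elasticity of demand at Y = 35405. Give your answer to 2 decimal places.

1.45

At Y = 35405: Q = 22.909.
dQ/dY = 33.31/Y = 0.000940828 at this income.
η = (dQ/dY)·(Y/Q) = 0.000940828 × (35405/22.909) = 1.45.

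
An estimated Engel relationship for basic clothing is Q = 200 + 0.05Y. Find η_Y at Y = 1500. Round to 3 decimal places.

At Y = 1500: Q = 275.000.
dQ/dY = 0.05.
η = (dQ/dY)·(Y/Q) = 0.05 × (1500/275.000) = 0.273.

0.273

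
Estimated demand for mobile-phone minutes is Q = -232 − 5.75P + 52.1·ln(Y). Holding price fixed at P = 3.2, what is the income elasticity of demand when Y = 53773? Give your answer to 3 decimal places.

At P = 3.2, Y = 53773: Q = 317.101.
Holding P constant, ∂Q/∂Y = 52.1/Y = 0.000968888.
η_Y = (∂Q/∂Y)·(Y/Q) = 0.000968888 × (53773/317.101) = 0.164.

0.164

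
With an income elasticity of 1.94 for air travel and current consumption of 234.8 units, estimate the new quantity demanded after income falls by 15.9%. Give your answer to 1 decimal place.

162.4

%ΔQ ≈ η × %ΔI = 1.94 × (-15.9%) = -30.846%.
New Q ≈ 234.8 × (1 − 0.30846) = 162.4.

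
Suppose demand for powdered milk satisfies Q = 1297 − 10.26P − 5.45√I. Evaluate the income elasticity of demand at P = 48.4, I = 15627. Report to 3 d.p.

At P = 48.4, I = 15627: Q = 119.122.
Holding P constant, ∂Q/∂I = -5.45/(2√I) = -0.0217986.
η_I = (∂Q/∂I)·(I/Q) = -0.0217986 × (15627/119.122) = -2.860.

-2.860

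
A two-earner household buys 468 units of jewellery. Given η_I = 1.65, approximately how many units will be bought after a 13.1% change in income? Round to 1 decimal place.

%ΔQ ≈ η × %ΔI = 1.65 × 13.1% = 21.615%.
New Q ≈ 468 × (1 + 0.21615) = 569.2.

569.2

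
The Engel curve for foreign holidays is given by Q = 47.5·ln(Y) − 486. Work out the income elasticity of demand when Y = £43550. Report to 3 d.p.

At Y = 43550: Q = 21.379.
dQ/dY = 47.5/Y = 0.0010907 at this income.
η = (dQ/dY)·(Y/Q) = 0.0010907 × (43550/21.379) = 2.222.

2.222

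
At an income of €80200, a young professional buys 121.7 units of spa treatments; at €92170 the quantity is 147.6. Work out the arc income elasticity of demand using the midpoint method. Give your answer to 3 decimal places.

1.385

ΔQ = 147.6 − 121.7 = 25.9; midpoint Q̄ = (121.7 + 147.6)/2 = 134.65.
ΔI = 92170 − 80200 = 11970; midpoint Ī = (80200 + 92170)/2 = 86185.
η = (ΔQ/Q̄) ÷ (ΔI/Ī) = (25.9/134.65) ÷ (11970/86185) = 1.385.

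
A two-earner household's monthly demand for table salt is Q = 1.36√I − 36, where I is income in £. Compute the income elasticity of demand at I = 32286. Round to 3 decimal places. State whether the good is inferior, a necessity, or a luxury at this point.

0.586 (necessity)

At I = 32286: Q = 208.369.
dQ/dI = 1.36/(2√I) = 0.00378444 at this income.
η = (dQ/dI)·(I/Q) = 0.00378444 × (32286/208.369) = 0.586.
Since 0 < η < 1, the good is a necessity.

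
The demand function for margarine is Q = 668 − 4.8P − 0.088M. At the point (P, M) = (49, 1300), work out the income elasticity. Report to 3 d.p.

At P = 49, M = 1300: Q = 318.400.
Holding P constant, ∂Q/∂M = −0.088.
η_M = (∂Q/∂M)·(M/Q) = -0.088 × (1300/318.400) = -0.359.

-0.359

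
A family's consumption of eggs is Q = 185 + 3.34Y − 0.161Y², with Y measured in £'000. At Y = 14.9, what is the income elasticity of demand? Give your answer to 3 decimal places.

At Y = 14.9: Q = 199.0224.
dQ/dY = 3.34 − 0.322Y = -1.45780.
η = (dQ/dY)·(Y/Q) = -1.45780 × (14.9/199.0224) = -0.109.

-0.109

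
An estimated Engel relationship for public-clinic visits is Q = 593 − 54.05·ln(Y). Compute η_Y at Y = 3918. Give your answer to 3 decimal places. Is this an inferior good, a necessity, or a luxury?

At Y = 3918: Q = 145.826.
dQ/dY = -54.05/Y = -0.0137953 at this income.
η = (dQ/dY)·(Y/Q) = -0.0137953 × (3918/145.826) = -0.371.
Since η < 0, the good is an inferior good.

-0.371 (inferior good)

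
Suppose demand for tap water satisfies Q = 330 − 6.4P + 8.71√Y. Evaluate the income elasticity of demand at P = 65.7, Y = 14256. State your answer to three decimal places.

At P = 65.7, Y = 14256: Q = 949.481.
Holding P constant, ∂Q/∂Y = 8.71/(2√Y) = 0.0364745.
η_Y = (∂Q/∂Y)·(Y/Q) = 0.0364745 × (14256/949.481) = 0.548.

0.548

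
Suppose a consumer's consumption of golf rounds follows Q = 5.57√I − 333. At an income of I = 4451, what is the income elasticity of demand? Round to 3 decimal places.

4.813

At I = 4451: Q = 38.607.
dQ/dI = 5.57/(2√I) = 0.0417442 at this income.
η = (dQ/dI)·(I/Q) = 0.0417442 × (4451/38.607) = 4.813.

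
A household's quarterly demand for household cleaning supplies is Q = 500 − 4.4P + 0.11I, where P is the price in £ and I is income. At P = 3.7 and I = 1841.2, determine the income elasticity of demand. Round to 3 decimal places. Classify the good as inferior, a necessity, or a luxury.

At P = 3.7, I = 1841.2: Q = 686.252.
Holding P constant, ∂Q/∂I = 0.11.
η_I = (∂Q/∂I)·(I/Q) = 0.11 × (1841.2/686.252) = 0.295.
Since 0 < η < 1, this is a necessity.

0.295 (necessity)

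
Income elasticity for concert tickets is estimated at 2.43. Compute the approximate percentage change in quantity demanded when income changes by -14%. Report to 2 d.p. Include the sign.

%ΔQ ≈ η × %ΔI = 2.43 × (-14%) = -34.02%.

-34.02%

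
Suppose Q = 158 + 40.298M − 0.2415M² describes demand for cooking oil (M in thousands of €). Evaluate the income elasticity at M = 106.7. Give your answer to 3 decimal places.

-0.702

At M = 106.7: Q = 1708.3457.
dQ/dM = 40.298 − 0.483M = -11.23810.
η = (dQ/dM)·(M/Q) = -11.23810 × (106.7/1708.3457) = -0.702.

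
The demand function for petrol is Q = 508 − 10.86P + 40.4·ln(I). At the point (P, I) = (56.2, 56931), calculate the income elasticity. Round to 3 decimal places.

0.119

At P = 56.2, I = 56931: Q = 340.032.
Holding P constant, ∂Q/∂I = 40.4/I = 0.000709631.
η_I = (∂Q/∂I)·(I/Q) = 0.000709631 × (56931/340.032) = 0.119.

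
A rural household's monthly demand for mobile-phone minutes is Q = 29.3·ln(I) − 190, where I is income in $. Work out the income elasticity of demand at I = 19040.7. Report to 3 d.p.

0.297

At I = 19040.7: Q = 98.732.
dQ/dI = 29.3/I = 0.00153881 at this income.
η = (dQ/dI)·(I/Q) = 0.00153881 × (19040.7/98.732) = 0.297.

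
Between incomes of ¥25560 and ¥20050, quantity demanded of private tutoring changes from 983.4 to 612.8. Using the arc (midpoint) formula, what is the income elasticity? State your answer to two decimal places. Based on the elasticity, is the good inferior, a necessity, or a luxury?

ΔQ = 612.8 − 983.4 = -370.6; midpoint Q̄ = (983.4 + 612.8)/2 = 798.1.
ΔI = 20050 − 25560 = -5510; midpoint Ī = (25560 + 20050)/2 = 22805.
η = (ΔQ/Q̄) ÷ (ΔI/Ī) = (-370.6/798.1) ÷ (-5510/22805) = 1.92.
η > 1 ⇒ luxury.

1.92 (luxury)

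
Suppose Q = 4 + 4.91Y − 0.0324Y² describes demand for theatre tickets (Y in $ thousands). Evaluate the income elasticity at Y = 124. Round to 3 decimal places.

At Y = 124: Q = 114.6576.
dQ/dY = 4.91 − 0.0648Y = -3.12520.
η = (dQ/dY)·(Y/Q) = -3.12520 × (124/114.6576) = -3.380.

-3.380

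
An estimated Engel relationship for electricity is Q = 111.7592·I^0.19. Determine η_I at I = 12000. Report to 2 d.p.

0.19

For Q = A·I^β the income elasticity is constant and equal to β.
Here β = 0.19, so η = 0.19.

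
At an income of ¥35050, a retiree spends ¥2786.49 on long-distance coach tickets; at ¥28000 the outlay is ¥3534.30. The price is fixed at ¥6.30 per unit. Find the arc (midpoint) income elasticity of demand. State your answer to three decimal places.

With a constant price, Q₁ = 2786.49/6.30 = 442.300 and Q₂ = 3534.30/6.30 = 561.000 (equivalently, work directly with expenditure since P cancels).
Midpoint %ΔQ = (3534.30 − 2786.49)/3160.40 = 0.23662; midpoint %ΔI = (28000 − 35050)/31525 = -0.22363.
η = 0.23662 / -0.22363 = -1.058.

-1.058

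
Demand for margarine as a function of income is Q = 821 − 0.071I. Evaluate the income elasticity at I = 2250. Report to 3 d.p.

-0.242

At I = 2250: Q = 661.250.
dQ/dI = −0.071.
η = (dQ/dI)·(I/Q) = -0.071 × (2250/661.250) = -0.242.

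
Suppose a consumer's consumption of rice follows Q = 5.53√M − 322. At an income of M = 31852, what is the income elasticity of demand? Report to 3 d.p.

At M = 31852: Q = 664.946.
dQ/dM = 5.53/(2√M) = 0.0154927 at this income.
η = (dQ/dM)·(M/Q) = 0.0154927 × (31852/664.946) = 0.742.

0.742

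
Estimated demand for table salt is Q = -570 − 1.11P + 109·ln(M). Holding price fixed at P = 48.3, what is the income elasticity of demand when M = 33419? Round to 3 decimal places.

0.213

At P = 48.3, M = 33419: Q = 511.827.
Holding P constant, ∂Q/∂M = 109/M = 0.00326162.
η_M = (∂Q/∂M)·(M/Q) = 0.00326162 × (33419/511.827) = 0.213.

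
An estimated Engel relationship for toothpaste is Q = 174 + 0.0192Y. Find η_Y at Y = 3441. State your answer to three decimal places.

0.275

At Y = 3441: Q = 240.067.
dQ/dY = 0.0192.
η = (dQ/dY)·(Y/Q) = 0.0192 × (3441/240.067) = 0.275.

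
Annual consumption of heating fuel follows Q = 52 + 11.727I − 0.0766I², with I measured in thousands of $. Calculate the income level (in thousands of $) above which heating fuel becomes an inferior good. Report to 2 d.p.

dQ/dI = 11.727 − 0.1532I.
The good is inferior where dQ/dI < 0. Setting dQ/dI = 0 gives I = 11.727 / 0.1532 = 76.55.

76.55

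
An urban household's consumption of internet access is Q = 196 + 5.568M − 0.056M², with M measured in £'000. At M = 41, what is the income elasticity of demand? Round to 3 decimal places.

At M = 41: Q = 330.1520.
dQ/dM = 5.568 − 0.112M = 0.97600.
η = (dQ/dM)·(M/Q) = 0.97600 × (41/330.1520) = 0.121.

0.121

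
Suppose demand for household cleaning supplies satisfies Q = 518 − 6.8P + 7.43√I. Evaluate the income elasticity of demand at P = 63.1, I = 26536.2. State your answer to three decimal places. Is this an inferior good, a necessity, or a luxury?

At P = 63.1, I = 26536.2: Q = 1299.262.
Holding P constant, ∂Q/∂I = 7.43/(2√I) = 0.0228055.
η_I = (∂Q/∂I)·(I/Q) = 0.0228055 × (26536.2/1299.262) = 0.466.
Since 0 < η < 1, this is a necessity.

0.466 (necessity)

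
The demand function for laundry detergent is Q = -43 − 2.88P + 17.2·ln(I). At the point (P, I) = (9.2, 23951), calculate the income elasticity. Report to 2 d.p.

0.17

At P = 9.2, I = 23951: Q = 103.945.
Holding P constant, ∂Q/∂I = 17.2/I = 0.000718133.
η_I = (∂Q/∂I)·(I/Q) = 0.000718133 × (23951/103.945) = 0.17.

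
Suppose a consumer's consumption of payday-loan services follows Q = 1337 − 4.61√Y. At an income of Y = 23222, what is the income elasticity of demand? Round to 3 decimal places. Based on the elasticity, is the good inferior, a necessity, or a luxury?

At Y = 23222: Q = 634.493.
dQ/dY = -4.61/(2√Y) = -0.0151259 at this income.
η = (dQ/dY)·(Y/Q) = -0.0151259 × (23222/634.493) = -0.554.
Since η < 0, the good is an inferior good.

-0.554 (inferior good)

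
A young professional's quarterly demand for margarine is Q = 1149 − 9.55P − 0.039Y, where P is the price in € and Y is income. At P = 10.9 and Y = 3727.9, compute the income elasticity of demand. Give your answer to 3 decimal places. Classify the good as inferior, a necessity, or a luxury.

At P = 10.9, Y = 3727.9: Q = 899.517.
Holding P constant, ∂Q/∂Y = −0.039.
η_Y = (∂Q/∂Y)·(Y/Q) = -0.039 × (3727.9/899.517) = -0.162.
Since η < 0, this is an inferior good.

-0.162 (inferior good)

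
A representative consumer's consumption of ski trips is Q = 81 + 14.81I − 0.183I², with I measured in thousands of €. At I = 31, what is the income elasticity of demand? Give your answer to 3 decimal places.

0.295

At I = 31: Q = 364.2470.
dQ/dI = 14.81 − 0.366I = 3.46400.
η = (dQ/dI)·(I/Q) = 3.46400 × (31/364.2470) = 0.295.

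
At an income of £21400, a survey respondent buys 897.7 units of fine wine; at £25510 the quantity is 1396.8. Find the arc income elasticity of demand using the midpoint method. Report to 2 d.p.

ΔQ = 1396.8 − 897.7 = 499.1; midpoint Q̄ = (897.7 + 1396.8)/2 = 1147.25.
ΔI = 25510 − 21400 = 4110; midpoint Ī = (21400 + 25510)/2 = 23455.
η = (ΔQ/Q̄) ÷ (ΔI/Ī) = (499.1/1147.25) ÷ (4110/23455) = 2.48.

2.48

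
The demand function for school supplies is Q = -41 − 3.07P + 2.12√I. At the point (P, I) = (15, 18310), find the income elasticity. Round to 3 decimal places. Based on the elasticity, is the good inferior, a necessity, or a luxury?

At P = 15, I = 18310: Q = 199.817.
Holding P constant, ∂Q/∂I = 2.12/(2√I) = 0.00783361.
η_I = (∂Q/∂I)·(I/Q) = 0.00783361 × (18310/199.817) = 0.718.
Since 0 < η < 1, this is a necessity.

0.718 (necessity)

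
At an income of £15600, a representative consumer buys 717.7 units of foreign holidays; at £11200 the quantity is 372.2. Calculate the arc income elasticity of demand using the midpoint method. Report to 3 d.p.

ΔQ = 372.2 − 717.7 = -345.5; midpoint Q̄ = (717.7 + 372.2)/2 = 544.95.
ΔI = 11200 − 15600 = -4400; midpoint Ī = (15600 + 11200)/2 = 13400.
η = (ΔQ/Q̄) ÷ (ΔI/Ī) = (-345.5/544.95) ÷ (-4400/13400) = 1.931.

1.931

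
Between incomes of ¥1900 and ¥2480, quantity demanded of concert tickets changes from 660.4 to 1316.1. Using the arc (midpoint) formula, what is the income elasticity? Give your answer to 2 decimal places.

ΔQ = 1316.1 − 660.4 = 655.7; midpoint Q̄ = (660.4 + 1316.1)/2 = 988.25.
ΔI = 2480 − 1900 = 580; midpoint Ī = (1900 + 2480)/2 = 2190.
η = (ΔQ/Q̄) ÷ (ΔI/Ī) = (655.7/988.25) ÷ (580/2190) = 2.51.

2.51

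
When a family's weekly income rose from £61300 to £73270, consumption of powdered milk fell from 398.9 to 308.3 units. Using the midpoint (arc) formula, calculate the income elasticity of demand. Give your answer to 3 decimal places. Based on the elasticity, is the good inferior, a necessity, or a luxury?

ΔQ = 308.3 − 398.9 = -90.6; midpoint Q̄ = (398.9 + 308.3)/2 = 353.6.
ΔI = 73270 − 61300 = 11970; midpoint Ī = (61300 + 73270)/2 = 67285.
η = (ΔQ/Q̄) ÷ (ΔI/Ī) = (-90.6/353.6) ÷ (11970/67285) = -1.440.
η < 0 ⇒ inferior good.

-1.440 (inferior good)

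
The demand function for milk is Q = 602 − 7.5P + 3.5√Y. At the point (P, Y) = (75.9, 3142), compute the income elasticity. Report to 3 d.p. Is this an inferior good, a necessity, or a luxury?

At P = 75.9, Y = 3142: Q = 228.937.
Holding P constant, ∂Q/∂Y = 3.5/(2√Y) = 0.0312201.
η_Y = (∂Q/∂Y)·(Y/Q) = 0.0312201 × (3142/228.937) = 0.428.
Since 0 < η < 1, this is a necessity.

0.428 (necessity)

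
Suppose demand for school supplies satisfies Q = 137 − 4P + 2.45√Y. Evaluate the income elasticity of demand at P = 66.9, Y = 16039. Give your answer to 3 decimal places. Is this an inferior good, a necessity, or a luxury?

At P = 66.9, Y = 16039: Q = 179.681.
Holding P constant, ∂Q/∂Y = 2.45/(2√Y) = 0.00967269.
η_Y = (∂Q/∂Y)·(Y/Q) = 0.00967269 × (16039/179.681) = 0.863.
Since 0 < η < 1, this is a necessity.

0.863 (necessity)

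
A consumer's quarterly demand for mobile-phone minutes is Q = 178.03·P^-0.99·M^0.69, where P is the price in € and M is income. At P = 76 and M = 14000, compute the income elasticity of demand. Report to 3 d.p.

For a multiplicative demand Q = A·P^α·M^β, the income elasticity is β everywhere.
Here β = 0.69, so η = 0.690.

0.690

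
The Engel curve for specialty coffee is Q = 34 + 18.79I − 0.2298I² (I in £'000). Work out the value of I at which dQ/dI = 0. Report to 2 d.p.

40.88

dQ/dI = 18.79 − 0.4596I.
The good is inferior where dQ/dI < 0. Setting dQ/dI = 0 gives I = 18.79 / 0.4596 = 40.88.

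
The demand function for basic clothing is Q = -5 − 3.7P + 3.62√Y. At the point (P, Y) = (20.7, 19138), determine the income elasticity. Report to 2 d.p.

0.60

At P = 20.7, Y = 19138: Q = 419.201.
Holding P constant, ∂Q/∂Y = 3.62/(2√Y) = 0.0130837.
η_Y = (∂Q/∂Y)·(Y/Q) = 0.0130837 × (19138/419.201) = 0.60.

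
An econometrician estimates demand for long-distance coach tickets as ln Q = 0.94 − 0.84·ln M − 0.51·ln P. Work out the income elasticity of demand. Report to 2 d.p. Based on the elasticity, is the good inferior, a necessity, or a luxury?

-0.84 (inferior good)

In a log-linear demand, the coefficient on ln M is the income elasticity.
So η = -0.84.
η < 0 ⇒ inferior good.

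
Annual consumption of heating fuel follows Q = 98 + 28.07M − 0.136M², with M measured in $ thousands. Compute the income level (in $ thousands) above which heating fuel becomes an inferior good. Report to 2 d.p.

103.20

dQ/dM = 28.07 − 0.272M.
The good is inferior where dQ/dM < 0. Setting dQ/dM = 0 gives M = 28.07 / 0.272 = 103.20.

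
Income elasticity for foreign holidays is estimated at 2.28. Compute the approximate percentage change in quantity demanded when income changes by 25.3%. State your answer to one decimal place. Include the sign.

57.7%

%ΔQ ≈ η × %ΔI = 2.28 × 25.3% = 57.7%.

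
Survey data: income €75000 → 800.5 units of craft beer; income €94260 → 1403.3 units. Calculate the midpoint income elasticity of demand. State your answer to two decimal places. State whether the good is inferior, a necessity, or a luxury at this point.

2.40 (luxury)

ΔQ = 1403.3 − 800.5 = 602.8; midpoint Q̄ = (800.5 + 1403.3)/2 = 1101.9.
ΔI = 94260 − 75000 = 19260; midpoint Ī = (75000 + 94260)/2 = 84630.
η = (ΔQ/Q̄) ÷ (ΔI/Ī) = (602.8/1101.9) ÷ (19260/84630) = 2.40.
η > 1 ⇒ luxury.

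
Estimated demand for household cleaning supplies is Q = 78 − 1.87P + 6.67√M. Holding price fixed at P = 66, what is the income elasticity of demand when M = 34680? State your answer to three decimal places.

At P = 66, M = 34680: Q = 1196.705.
Holding P constant, ∂Q/∂M = 6.67/(2√M) = 0.0179084.
η_M = (∂Q/∂M)·(M/Q) = 0.0179084 × (34680/1196.705) = 0.519.

0.519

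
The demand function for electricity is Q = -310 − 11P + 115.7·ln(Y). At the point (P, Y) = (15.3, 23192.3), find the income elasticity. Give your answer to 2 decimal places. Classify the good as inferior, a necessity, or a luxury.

0.17 (necessity)

At P = 15.3, Y = 23192.3: Q = 684.667.
Holding P constant, ∂Q/∂Y = 115.7/Y = 0.00498872.
η_Y = (∂Q/∂Y)·(Y/Q) = 0.00498872 × (23192.3/684.667) = 0.17.
Since 0 < η < 1, this is a necessity.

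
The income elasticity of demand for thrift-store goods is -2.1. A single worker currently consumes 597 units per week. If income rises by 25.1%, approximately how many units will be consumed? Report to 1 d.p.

282.3

%ΔQ ≈ η × %ΔI = -2.1 × 25.1% = -52.71%.
New Q ≈ 597 × (1 − 0.5271) = 282.3.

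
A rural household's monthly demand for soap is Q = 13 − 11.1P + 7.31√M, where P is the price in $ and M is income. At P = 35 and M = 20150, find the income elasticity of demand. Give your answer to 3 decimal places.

At P = 35, M = 20150: Q = 662.160.
Holding P constant, ∂Q/∂M = 7.31/(2√M) = 0.0257484.
η_M = (∂Q/∂M)·(M/Q) = 0.0257484 × (20150/662.160) = 0.784.

0.784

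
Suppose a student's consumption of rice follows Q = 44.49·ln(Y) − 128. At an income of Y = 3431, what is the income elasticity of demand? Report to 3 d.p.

At Y = 3431: Q = 234.176.
dQ/dY = 44.49/Y = 0.0129671 at this income.
η = (dQ/dY)·(Y/Q) = 0.0129671 × (3431/234.176) = 0.190.

0.190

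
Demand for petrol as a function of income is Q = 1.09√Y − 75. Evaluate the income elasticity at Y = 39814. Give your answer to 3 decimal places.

0.763

At Y = 39814: Q = 142.493.
dQ/dY = 1.09/(2√Y) = 0.00273136 at this income.
η = (dQ/dY)·(Y/Q) = 0.00273136 × (39814/142.493) = 0.763.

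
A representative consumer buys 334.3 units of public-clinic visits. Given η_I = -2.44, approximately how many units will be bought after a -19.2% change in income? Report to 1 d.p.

490.9

%ΔQ ≈ η × %ΔI = -2.44 × (-19.2%) = 46.848%.
New Q ≈ 334.3 × (1 + 0.46848) = 490.9.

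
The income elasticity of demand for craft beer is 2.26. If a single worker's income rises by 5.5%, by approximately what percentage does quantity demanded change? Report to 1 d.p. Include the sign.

12.4%

%ΔQ ≈ η × %ΔI = 2.26 × 5.5% = 12.4%.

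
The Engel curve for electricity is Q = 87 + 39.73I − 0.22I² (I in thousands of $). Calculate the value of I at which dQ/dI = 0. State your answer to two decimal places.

90.30

dQ/dI = 39.73 − 0.44I.
The good is inferior where dQ/dI < 0. Setting dQ/dI = 0 gives I = 39.73 / 0.44 = 90.30.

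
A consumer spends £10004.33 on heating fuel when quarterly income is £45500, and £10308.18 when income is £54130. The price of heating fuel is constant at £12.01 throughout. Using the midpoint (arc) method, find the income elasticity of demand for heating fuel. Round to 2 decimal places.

0.17

With a constant price, Q₁ = 10004.33/12.01 = 833.000 and Q₂ = 10308.18/12.01 = 858.300 (equivalently, work directly with expenditure since P cancels).
Midpoint %ΔQ = (10308.18 − 10004.33)/10156.26 = 0.02992; midpoint %ΔI = (54130 − 45500)/49815 = 0.17324.
η = 0.02992 / 0.17324 = 0.17.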